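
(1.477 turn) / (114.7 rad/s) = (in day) 9.364e-07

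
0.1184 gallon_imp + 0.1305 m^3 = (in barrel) 0.8242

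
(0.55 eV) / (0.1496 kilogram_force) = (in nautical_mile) 3.243e-23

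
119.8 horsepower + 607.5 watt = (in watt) 8.994e+04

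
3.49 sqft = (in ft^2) 3.49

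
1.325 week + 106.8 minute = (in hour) 224.4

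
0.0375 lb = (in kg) 0.01701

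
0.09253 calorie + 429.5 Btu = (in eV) 2.828e+24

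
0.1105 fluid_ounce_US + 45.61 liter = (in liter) 45.61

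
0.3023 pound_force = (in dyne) 1.345e+05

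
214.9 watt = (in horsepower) 0.2882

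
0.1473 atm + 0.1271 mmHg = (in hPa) 149.4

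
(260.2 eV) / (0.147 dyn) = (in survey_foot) 9.304e-11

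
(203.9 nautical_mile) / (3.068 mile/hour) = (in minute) 4589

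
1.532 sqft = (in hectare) 1.423e-05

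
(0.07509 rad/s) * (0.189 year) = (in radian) 4.476e+05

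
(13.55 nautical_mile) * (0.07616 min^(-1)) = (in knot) 61.92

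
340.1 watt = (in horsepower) 0.4561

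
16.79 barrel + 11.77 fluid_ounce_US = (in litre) 2670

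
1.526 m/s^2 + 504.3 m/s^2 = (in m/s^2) 505.8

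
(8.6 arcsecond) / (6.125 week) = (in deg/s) 6.449e-10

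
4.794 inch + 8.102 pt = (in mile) 7.744e-05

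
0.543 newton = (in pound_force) 0.1221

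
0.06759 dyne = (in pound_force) 1.519e-07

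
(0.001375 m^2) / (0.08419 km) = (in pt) 0.0463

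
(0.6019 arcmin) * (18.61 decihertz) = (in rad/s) 0.0003258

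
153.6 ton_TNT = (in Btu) 6.091e+08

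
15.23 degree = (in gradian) 16.92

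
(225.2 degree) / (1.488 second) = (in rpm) 25.22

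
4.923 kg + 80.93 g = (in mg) 5.004e+06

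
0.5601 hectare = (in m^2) 5601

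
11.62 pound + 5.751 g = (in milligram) 5.276e+06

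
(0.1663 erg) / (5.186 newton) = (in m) 3.207e-09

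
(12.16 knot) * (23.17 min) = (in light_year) 9.192e-13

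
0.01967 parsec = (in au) 4057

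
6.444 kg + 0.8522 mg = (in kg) 6.444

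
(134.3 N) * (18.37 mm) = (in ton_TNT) 5.896e-10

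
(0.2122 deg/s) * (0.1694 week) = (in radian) 379.4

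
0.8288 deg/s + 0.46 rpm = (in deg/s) 3.589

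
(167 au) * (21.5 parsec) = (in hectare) 1.657e+27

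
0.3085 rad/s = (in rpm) 2.946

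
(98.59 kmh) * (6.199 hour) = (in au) 4.085e-06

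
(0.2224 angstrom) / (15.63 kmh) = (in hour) 1.423e-15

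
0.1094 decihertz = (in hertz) 0.01094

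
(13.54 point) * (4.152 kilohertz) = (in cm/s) 1983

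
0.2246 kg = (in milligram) 2.246e+05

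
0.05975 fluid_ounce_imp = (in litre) 0.001698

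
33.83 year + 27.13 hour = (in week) 1764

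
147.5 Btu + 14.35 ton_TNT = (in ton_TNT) 14.35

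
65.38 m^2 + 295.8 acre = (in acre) 295.8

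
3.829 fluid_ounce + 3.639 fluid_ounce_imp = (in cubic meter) 0.0002166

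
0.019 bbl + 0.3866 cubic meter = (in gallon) 102.9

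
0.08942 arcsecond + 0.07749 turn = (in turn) 0.07749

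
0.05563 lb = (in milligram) 2.523e+04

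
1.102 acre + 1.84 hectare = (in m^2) 2.286e+04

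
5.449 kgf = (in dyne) 5.344e+06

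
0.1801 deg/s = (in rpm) 0.03002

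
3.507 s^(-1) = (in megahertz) 3.507e-06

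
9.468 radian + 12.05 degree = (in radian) 9.678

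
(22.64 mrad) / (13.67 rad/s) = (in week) 2.738e-09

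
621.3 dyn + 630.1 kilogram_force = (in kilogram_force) 630.1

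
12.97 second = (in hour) 0.003603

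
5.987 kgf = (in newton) 58.71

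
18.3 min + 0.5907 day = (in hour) 14.48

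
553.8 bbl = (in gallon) 2.326e+04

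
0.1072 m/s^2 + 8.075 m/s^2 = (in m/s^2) 8.182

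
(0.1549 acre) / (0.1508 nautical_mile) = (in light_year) 2.372e-16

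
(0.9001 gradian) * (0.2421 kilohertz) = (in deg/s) 196.1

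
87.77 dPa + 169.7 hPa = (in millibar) 169.8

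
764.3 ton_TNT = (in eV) 1.996e+31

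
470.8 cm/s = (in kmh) 16.95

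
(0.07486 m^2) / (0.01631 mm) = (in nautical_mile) 2.478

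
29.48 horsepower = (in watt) 2.198e+04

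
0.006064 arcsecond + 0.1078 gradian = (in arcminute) 5.821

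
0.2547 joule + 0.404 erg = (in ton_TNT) 6.087e-11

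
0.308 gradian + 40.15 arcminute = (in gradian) 1.052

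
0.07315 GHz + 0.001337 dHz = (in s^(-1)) 7.315e+07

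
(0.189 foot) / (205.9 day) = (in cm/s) 3.238e-07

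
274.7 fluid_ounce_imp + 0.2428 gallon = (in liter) 8.724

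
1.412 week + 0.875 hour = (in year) 0.02718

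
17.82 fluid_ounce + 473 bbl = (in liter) 7.52e+04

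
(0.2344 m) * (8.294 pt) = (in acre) 1.695e-07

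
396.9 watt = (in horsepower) 0.5323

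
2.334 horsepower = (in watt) 1740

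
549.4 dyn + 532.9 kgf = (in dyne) 5.226e+08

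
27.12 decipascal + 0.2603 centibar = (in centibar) 0.263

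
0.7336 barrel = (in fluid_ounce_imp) 4105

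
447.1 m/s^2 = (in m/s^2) 447.1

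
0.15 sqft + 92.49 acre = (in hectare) 37.43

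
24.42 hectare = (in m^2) 2.442e+05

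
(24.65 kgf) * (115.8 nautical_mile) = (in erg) 5.184e+14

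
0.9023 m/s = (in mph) 2.018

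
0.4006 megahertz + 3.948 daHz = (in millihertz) 4.006e+08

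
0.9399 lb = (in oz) 15.04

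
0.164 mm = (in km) 1.64e-07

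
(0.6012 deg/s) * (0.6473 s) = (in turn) 0.001081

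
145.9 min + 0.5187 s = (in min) 145.9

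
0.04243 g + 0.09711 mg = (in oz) 0.0015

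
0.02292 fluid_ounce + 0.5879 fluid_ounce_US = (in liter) 0.01806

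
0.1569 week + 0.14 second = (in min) 1582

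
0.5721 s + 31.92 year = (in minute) 1.678e+07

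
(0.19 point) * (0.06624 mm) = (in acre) 1.097e-12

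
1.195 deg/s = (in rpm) 0.1992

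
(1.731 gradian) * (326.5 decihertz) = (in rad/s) 0.8878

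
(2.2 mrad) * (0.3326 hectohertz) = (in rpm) 0.6987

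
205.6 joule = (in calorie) 49.14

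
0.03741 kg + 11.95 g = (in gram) 49.36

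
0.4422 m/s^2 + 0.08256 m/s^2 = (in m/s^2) 0.5248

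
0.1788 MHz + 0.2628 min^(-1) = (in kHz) 178.8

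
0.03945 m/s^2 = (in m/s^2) 0.03945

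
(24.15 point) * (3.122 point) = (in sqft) 0.000101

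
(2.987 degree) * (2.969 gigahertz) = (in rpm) 1.478e+09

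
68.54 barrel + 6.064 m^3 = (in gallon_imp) 3731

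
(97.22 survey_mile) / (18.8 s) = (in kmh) 2.996e+04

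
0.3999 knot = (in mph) 0.4602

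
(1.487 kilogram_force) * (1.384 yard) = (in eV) 1.152e+20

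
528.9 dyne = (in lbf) 0.001189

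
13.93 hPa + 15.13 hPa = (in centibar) 2.906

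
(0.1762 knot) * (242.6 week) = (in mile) 8264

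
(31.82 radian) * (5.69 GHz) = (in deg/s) 1.037e+13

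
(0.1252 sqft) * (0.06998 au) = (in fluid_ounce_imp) 4.286e+12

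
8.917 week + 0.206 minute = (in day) 62.42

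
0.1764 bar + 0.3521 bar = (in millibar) 528.5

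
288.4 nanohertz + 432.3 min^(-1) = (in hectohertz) 0.07205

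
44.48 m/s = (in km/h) 160.1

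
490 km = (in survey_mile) 304.5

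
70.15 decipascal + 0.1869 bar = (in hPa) 187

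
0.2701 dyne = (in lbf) 6.072e-07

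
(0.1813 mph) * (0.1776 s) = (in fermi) 1.439e+13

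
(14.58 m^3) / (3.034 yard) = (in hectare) 0.0005255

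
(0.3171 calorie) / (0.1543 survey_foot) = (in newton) 28.21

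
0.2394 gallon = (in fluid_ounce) 30.64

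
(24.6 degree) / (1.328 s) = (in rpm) 3.087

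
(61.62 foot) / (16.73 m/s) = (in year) 3.56e-08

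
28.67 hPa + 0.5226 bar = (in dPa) 5.513e+05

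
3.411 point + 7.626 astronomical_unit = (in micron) 1.141e+18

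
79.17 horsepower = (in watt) 5.904e+04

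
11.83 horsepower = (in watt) 8822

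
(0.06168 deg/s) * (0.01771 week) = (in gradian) 734.1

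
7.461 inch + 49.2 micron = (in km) 0.0001896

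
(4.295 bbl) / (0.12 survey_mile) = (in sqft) 0.03806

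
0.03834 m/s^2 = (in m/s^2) 0.03834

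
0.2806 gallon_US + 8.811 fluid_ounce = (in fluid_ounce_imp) 46.55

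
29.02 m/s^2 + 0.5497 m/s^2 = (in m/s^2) 29.57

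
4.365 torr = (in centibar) 0.582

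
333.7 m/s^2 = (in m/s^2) 333.7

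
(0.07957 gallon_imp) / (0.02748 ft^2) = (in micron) 1.417e+05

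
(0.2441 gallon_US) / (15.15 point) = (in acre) 4.272e-05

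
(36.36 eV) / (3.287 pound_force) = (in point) 1.129e-15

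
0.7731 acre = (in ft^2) 3.368e+04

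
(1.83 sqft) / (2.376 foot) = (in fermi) 2.348e+14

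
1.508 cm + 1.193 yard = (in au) 7.393e-12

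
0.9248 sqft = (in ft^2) 0.9248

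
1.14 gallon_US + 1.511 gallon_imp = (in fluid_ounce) 378.2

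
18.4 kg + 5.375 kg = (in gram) 2.377e+04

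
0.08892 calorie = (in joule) 0.372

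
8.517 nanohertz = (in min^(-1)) 5.11e-07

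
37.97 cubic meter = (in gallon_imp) 8352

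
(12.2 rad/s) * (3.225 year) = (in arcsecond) 2.559e+14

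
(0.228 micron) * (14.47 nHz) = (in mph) 7.38e-15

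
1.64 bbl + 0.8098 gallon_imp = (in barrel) 1.663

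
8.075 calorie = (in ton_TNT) 8.075e-09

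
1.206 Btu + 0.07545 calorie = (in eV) 7.944e+21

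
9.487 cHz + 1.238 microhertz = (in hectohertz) 0.0009487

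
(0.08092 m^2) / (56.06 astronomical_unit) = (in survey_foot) 3.166e-14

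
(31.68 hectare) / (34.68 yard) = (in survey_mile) 6.208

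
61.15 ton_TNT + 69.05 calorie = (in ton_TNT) 61.15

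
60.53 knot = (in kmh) 112.1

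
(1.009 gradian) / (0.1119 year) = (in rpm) 4.289e-08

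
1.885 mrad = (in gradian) 0.12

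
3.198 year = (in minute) 1.681e+06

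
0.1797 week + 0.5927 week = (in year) 0.01481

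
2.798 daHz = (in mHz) 2.798e+04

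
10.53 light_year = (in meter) 9.962e+16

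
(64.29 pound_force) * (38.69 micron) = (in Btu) 1.049e-05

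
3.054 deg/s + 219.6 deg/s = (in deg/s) 222.7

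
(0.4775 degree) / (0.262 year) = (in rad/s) 1.009e-09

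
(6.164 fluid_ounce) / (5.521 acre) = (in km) 8.159e-12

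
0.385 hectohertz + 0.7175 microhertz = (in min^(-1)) 2310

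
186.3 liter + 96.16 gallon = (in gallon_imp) 121.1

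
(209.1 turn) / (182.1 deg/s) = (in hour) 0.1148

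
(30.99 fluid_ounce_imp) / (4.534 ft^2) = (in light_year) 2.21e-19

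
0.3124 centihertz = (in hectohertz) 3.124e-05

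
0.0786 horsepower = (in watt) 58.61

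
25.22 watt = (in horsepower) 0.03382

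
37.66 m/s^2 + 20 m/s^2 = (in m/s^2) 57.66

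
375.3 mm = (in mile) 0.0002332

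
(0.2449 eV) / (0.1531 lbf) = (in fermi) 5.762e-05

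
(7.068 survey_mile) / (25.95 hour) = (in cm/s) 12.18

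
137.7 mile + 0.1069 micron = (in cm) 2.216e+07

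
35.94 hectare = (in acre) 88.81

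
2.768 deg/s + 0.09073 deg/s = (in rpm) 0.4765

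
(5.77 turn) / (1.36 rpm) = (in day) 0.002946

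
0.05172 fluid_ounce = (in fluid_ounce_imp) 0.05383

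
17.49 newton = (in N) 17.49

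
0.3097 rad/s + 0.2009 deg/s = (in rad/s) 0.3132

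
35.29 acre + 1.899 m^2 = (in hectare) 14.28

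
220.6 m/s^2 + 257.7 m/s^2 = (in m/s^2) 478.3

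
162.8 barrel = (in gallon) 6838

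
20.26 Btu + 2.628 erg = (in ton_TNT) 5.109e-06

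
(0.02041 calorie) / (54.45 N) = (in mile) 9.745e-07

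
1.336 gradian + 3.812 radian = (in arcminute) 1.318e+04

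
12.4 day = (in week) 1.771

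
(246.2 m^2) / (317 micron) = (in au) 5.192e-06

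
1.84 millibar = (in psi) 0.02669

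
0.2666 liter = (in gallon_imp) 0.05864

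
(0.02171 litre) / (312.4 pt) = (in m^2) 0.000197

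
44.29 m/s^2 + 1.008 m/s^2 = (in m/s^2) 45.3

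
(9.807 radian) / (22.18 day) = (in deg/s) 0.0002932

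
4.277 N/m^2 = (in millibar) 0.04277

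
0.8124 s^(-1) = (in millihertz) 812.4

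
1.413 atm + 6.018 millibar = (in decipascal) 1.438e+06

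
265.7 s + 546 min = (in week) 0.05461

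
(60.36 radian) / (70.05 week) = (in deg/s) 8.163e-05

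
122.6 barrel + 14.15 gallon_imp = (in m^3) 19.56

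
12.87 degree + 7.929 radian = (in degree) 467.2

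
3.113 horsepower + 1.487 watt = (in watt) 2323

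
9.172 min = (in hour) 0.1529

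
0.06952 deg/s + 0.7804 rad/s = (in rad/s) 0.7816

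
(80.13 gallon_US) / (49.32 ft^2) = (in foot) 0.2172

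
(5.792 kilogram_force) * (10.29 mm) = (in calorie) 0.1397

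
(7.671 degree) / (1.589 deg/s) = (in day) 5.587e-05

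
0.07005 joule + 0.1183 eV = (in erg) 7.005e+05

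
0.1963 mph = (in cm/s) 8.775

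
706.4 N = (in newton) 706.4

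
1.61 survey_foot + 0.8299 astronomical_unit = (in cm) 1.242e+13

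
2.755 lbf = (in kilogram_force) 1.25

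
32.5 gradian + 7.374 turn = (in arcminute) 1.61e+05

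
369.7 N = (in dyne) 3.697e+07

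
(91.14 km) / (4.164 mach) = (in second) 64.28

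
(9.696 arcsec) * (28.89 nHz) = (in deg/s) 7.781e-11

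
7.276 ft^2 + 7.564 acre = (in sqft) 3.295e+05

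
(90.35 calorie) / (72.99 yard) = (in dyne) 5.664e+05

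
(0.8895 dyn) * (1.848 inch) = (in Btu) 3.957e-10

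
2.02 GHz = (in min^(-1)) 1.212e+11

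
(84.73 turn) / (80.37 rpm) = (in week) 0.0001046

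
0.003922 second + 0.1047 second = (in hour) 3.017e-05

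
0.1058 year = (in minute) 5.561e+04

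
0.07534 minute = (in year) 1.433e-07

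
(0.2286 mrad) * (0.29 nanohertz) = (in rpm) 6.331e-13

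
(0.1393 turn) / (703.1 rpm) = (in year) 3.769e-10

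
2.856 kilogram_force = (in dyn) 2.801e+06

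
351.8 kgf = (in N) 3450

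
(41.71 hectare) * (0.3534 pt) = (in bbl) 327.1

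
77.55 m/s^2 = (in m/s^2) 77.55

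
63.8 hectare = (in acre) 157.7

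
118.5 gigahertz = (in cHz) 1.185e+13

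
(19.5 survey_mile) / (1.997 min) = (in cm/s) 2.619e+04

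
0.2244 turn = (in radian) 1.41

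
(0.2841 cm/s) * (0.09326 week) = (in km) 0.1602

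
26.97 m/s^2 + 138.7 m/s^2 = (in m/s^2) 165.7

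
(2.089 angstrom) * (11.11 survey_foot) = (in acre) 1.748e-13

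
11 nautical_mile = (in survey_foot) 6.684e+04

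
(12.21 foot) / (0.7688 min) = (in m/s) 0.08068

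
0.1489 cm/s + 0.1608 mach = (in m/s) 54.75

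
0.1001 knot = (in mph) 0.1152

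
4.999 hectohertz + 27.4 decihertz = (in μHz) 5.026e+08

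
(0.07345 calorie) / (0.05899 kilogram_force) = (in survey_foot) 1.743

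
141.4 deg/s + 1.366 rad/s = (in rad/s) 3.834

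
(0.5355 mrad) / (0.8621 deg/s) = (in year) 1.129e-09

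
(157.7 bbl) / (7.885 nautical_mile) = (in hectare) 1.717e-07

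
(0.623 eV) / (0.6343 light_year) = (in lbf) 3.739e-36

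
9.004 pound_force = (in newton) 40.05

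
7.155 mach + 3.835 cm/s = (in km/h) 8771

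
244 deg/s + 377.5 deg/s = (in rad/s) 10.85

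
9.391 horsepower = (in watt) 7003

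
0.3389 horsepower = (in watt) 252.7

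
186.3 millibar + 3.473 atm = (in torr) 2779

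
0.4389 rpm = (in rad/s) 0.04596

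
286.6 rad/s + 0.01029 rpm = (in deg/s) 1.642e+04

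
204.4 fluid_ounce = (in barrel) 0.03802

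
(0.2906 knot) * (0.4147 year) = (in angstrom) 1.955e+16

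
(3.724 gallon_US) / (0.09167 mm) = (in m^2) 153.8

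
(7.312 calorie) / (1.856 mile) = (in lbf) 0.002303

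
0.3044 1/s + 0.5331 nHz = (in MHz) 3.044e-07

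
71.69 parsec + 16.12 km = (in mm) 2.212e+21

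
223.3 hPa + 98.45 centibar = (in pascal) 1.208e+05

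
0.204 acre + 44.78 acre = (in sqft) 1.96e+06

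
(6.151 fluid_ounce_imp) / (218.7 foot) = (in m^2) 2.622e-06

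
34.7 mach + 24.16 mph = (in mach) 34.73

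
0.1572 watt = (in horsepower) 0.0002108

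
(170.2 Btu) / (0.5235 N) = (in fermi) 3.43e+20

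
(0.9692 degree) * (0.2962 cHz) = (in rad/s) 5.01e-05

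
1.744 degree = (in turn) 0.004844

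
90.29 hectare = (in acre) 223.1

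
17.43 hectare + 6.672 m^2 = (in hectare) 17.43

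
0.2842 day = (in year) 0.0007786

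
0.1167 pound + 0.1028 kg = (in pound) 0.3433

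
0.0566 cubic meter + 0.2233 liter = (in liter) 56.82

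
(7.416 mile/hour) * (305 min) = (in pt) 1.72e+08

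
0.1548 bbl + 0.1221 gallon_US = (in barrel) 0.1577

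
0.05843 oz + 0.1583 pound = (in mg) 7.346e+04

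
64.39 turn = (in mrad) 4.046e+05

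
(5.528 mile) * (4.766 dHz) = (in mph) 9485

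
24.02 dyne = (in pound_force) 5.4e-05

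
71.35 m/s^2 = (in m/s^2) 71.35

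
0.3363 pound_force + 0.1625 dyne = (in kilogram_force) 0.1525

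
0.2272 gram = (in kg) 0.0002272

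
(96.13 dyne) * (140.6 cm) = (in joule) 0.001352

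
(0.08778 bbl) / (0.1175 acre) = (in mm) 0.02935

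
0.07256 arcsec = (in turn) 5.599e-08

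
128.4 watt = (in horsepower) 0.1722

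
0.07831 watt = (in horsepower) 0.000105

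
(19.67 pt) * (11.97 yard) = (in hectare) 7.595e-06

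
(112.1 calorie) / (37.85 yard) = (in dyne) 1.355e+06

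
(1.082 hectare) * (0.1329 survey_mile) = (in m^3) 2.314e+06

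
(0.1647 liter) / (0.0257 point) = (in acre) 0.004489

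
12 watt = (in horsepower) 0.01609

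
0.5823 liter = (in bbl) 0.003663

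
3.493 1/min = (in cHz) 5.822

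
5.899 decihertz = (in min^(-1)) 35.39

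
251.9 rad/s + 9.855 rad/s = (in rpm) 2500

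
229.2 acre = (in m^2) 9.275e+05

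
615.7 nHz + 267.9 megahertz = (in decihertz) 2.679e+09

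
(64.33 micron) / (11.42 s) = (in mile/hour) 1.26e-05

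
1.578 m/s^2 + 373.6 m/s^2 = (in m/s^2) 375.2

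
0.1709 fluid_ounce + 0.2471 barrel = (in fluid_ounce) 1329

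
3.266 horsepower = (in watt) 2435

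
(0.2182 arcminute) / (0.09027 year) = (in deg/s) 1.277e-09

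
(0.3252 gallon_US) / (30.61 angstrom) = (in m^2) 4.022e+05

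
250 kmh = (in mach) 0.2039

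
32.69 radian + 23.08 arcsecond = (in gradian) 2081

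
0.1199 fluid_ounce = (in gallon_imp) 0.00078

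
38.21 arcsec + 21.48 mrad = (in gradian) 1.379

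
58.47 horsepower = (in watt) 4.36e+04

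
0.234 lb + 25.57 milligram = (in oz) 3.745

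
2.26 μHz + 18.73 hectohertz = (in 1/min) 1.124e+05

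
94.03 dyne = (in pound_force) 0.0002114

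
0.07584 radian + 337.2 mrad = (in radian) 0.413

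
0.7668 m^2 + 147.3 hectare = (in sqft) 1.586e+07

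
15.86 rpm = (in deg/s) 95.16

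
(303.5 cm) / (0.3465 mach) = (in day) 2.977e-07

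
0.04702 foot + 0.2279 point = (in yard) 0.01576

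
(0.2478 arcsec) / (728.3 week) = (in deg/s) 1.563e-13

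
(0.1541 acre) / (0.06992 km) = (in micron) 8.919e+06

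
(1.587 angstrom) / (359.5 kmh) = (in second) 1.589e-12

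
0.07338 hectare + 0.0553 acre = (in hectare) 0.09576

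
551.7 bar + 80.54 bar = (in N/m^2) 6.322e+07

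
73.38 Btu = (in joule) 7.742e+04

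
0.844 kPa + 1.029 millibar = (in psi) 0.1373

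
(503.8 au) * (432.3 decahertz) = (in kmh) 1.173e+18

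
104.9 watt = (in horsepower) 0.1407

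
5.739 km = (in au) 3.836e-08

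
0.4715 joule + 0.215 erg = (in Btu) 0.0004469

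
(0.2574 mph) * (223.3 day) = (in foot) 7.284e+06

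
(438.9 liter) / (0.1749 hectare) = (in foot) 0.0008233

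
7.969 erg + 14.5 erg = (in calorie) 5.37e-07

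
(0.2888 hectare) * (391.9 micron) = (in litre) 1132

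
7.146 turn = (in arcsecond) 9.261e+06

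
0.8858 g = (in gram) 0.8858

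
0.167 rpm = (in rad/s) 0.01749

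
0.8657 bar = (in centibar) 86.57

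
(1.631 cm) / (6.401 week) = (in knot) 8.189e-09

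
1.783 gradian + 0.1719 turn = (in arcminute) 3809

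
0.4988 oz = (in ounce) 0.4988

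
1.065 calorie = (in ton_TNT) 1.065e-09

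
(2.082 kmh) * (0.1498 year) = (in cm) 2.732e+08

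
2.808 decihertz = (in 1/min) 16.85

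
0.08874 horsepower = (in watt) 66.17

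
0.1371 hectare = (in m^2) 1371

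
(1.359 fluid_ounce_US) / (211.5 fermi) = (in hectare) 1.9e+04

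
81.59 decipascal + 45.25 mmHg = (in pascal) 6041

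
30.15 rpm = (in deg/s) 180.9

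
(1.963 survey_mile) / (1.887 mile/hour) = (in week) 0.006192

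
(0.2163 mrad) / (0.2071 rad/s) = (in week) 1.727e-09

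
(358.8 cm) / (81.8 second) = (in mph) 0.09812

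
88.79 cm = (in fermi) 8.879e+14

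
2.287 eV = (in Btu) 3.473e-22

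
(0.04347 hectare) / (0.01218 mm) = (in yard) 3.903e+07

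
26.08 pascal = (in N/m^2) 26.08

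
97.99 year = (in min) 5.15e+07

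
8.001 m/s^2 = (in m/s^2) 8.001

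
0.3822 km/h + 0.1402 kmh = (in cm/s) 14.51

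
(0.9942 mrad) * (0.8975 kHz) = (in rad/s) 0.8923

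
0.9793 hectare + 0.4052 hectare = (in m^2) 1.384e+04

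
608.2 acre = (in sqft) 2.649e+07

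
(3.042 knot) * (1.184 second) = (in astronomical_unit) 1.239e-11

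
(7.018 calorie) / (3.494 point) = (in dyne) 2.382e+09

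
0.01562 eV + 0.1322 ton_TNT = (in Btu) 5.243e+05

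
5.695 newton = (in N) 5.695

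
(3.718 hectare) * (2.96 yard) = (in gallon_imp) 2.214e+07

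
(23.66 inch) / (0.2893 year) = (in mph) 1.473e-07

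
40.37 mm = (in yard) 0.04415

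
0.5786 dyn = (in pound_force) 1.301e-06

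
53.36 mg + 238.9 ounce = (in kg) 6.773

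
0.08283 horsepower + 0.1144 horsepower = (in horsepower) 0.1972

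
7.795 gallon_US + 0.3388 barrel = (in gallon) 22.02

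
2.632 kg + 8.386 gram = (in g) 2640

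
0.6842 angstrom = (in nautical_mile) 3.694e-14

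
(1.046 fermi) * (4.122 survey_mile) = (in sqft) 7.469e-11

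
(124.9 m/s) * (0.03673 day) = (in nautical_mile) 214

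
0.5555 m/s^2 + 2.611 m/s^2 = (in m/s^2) 3.167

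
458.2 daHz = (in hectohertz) 45.82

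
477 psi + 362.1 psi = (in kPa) 5785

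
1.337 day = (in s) 1.155e+05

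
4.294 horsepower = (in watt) 3202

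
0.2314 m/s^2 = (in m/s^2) 0.2314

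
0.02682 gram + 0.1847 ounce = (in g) 5.263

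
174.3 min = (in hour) 2.905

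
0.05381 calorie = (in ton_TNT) 5.381e-11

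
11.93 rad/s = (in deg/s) 683.5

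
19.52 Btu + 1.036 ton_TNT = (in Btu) 4.108e+06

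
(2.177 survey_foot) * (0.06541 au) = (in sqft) 6.989e+10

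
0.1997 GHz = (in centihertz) 1.997e+10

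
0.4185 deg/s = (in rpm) 0.06975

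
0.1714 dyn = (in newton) 1.714e-06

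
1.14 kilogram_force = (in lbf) 2.513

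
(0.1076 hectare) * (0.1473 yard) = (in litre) 1.449e+05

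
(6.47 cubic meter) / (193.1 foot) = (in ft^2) 1.183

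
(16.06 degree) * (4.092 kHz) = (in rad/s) 1147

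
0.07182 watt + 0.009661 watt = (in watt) 0.08148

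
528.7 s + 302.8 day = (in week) 43.26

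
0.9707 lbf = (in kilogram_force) 0.4403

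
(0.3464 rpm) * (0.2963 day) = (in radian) 928.6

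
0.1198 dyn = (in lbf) 2.693e-07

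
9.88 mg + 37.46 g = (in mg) 3.747e+04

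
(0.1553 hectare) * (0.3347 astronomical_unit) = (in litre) 7.776e+16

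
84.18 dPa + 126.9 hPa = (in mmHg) 95.25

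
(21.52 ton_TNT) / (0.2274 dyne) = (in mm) 3.96e+19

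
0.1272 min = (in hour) 0.00212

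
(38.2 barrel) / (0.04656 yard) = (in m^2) 142.7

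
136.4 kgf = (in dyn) 1.338e+08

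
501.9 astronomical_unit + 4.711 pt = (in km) 7.508e+10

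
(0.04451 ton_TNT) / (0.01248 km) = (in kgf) 1.522e+06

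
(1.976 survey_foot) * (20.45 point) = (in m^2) 0.004345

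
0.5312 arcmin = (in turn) 2.459e-05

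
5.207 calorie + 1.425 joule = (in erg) 2.321e+08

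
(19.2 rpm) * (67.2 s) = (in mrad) 1.351e+05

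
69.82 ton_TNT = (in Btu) 2.769e+08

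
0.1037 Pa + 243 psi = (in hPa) 1.675e+04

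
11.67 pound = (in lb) 11.67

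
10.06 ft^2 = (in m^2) 0.9346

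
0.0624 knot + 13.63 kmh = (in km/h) 13.75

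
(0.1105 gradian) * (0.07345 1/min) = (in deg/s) 0.0001217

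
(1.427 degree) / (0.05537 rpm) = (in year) 1.362e-07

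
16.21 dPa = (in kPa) 0.001621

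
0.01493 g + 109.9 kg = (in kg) 109.9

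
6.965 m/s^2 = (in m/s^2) 6.965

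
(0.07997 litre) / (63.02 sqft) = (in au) 9.13e-17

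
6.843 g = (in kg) 0.006843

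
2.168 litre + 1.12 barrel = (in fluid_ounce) 6094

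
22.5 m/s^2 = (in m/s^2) 22.5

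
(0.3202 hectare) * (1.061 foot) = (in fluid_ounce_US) 3.501e+07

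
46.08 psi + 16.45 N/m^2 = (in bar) 3.177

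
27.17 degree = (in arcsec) 9.781e+04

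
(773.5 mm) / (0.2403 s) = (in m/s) 3.219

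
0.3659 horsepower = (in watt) 272.9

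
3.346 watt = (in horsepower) 0.004487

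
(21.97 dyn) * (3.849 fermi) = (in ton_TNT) 2.021e-28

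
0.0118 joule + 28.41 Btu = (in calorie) 7164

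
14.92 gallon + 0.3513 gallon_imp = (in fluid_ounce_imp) 2044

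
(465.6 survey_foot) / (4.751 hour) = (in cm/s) 0.8297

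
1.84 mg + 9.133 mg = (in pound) 2.419e-05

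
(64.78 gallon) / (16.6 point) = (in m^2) 41.87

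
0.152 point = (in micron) 53.62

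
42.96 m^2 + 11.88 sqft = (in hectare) 0.004406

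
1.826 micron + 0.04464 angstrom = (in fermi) 1.826e+09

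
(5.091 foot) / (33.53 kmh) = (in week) 2.755e-07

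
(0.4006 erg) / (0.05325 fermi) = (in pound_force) 1.691e+08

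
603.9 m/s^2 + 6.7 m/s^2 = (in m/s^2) 610.6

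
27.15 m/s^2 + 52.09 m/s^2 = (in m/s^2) 79.24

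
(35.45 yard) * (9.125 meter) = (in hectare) 0.02958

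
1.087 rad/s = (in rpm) 10.38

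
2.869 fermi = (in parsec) 9.298e-32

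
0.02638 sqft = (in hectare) 2.451e-07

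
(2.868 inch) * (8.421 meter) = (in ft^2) 6.603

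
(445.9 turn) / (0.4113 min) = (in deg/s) 6505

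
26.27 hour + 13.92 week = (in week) 14.08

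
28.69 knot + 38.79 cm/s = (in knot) 29.44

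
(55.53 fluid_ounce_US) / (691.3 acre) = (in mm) 5.87e-07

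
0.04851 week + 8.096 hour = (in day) 0.6769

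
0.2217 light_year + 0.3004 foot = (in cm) 2.097e+17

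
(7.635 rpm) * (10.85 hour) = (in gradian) 1.988e+06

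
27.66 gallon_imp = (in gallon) 33.22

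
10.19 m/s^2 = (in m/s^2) 10.19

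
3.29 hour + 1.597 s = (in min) 197.4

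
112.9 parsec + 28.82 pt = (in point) 9.875e+21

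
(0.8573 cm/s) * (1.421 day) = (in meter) 1053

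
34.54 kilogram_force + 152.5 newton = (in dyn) 4.912e+07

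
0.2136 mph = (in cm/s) 9.549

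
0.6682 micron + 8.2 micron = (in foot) 2.91e-05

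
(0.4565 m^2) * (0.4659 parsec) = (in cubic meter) 6.563e+15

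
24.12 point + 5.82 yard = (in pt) 1.511e+04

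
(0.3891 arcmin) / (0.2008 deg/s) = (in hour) 8.971e-06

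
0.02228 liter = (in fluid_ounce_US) 0.7534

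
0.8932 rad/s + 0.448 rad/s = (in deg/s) 76.85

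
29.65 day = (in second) 2.562e+06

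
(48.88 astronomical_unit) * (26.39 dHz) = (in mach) 5.667e+10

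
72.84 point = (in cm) 2.57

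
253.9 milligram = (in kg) 0.0002539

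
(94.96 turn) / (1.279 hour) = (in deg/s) 7.425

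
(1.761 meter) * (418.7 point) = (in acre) 6.428e-05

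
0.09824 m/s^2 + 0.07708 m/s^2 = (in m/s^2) 0.1753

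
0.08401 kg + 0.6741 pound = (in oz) 13.75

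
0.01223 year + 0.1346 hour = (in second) 3.862e+05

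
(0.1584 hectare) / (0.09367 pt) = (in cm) 4.794e+09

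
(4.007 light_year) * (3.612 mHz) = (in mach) 4.021e+11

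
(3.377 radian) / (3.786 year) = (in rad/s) 2.828e-08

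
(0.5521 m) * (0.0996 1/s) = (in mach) 0.0001615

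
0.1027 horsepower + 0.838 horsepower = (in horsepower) 0.9407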